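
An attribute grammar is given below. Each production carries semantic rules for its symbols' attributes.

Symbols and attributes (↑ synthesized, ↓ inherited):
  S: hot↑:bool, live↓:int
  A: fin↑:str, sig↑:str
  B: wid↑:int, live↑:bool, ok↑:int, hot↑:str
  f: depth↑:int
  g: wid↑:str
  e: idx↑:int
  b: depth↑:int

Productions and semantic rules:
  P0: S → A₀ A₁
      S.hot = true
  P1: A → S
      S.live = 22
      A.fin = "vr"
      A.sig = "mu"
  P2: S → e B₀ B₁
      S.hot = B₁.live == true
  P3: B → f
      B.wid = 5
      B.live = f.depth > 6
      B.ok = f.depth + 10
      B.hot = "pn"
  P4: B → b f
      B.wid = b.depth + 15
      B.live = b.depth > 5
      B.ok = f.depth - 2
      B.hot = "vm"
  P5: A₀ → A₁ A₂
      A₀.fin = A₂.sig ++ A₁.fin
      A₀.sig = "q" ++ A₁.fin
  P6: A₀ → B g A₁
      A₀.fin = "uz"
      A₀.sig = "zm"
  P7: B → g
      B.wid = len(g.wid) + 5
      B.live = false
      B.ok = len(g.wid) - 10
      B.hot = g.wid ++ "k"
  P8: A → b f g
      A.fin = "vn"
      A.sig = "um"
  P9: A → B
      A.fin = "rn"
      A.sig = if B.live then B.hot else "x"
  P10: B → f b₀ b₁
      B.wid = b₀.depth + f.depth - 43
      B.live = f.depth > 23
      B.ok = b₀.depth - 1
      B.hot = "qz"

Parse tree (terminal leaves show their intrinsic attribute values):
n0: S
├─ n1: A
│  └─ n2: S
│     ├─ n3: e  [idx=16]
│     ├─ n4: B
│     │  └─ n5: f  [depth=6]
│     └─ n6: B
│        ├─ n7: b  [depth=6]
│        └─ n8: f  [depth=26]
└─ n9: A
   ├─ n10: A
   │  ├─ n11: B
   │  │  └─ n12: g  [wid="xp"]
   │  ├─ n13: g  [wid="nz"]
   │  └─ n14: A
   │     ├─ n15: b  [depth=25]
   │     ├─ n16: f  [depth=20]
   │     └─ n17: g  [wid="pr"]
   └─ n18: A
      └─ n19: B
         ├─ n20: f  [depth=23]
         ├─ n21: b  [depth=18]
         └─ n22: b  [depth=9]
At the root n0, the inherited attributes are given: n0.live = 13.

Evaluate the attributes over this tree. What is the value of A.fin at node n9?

1. n0.live = 13  [given at root]
2. n2.live = 22  [22]
3. n3.idx = 16  [terminal]
4. n5.depth = 6  [terminal]
5. n4.wid = 5  [5]
6. n4.live = false  [f.depth > 6]
7. n4.ok = 16  [f.depth + 10]
8. n4.hot = "pn"  ["pn"]
9. n7.depth = 6  [terminal]
10. n8.depth = 26  [terminal]
11. n6.wid = 21  [b.depth + 15]
12. n6.live = true  [b.depth > 5]
13. n6.ok = 24  [f.depth - 2]
14. n6.hot = "vm"  ["vm"]
15. n2.hot = true  [B₁.live == true]
16. n1.fin = "vr"  ["vr"]
17. n1.sig = "mu"  ["mu"]
18. n12.wid = "xp"  [terminal]
19. n11.wid = 7  [len(g.wid) + 5]
20. n11.live = false  [false]
21. n11.ok = -8  [len(g.wid) - 10]
22. n11.hot = "xpk"  [g.wid ++ "k"]
23. n13.wid = "nz"  [terminal]
24. n15.depth = 25  [terminal]
25. n16.depth = 20  [terminal]
26. n17.wid = "pr"  [terminal]
27. n14.fin = "vn"  ["vn"]
28. n14.sig = "um"  ["um"]
29. n10.fin = "uz"  ["uz"]
30. n10.sig = "zm"  ["zm"]
31. n20.depth = 23  [terminal]
32. n21.depth = 18  [terminal]
33. n22.depth = 9  [terminal]
34. n19.wid = -2  [b₀.depth + f.depth - 43]
35. n19.live = false  [f.depth > 23]
36. n19.ok = 17  [b₀.depth - 1]
37. n19.hot = "qz"  ["qz"]
38. n18.fin = "rn"  ["rn"]
39. n18.sig = "x"  [if B.live then B.hot else "x"]
40. n9.fin = "xuz"  [A₂.sig ++ A₁.fin]
41. n9.sig = "quz"  ["q" ++ A₁.fin]
42. n0.hot = true  [true]

"xuz"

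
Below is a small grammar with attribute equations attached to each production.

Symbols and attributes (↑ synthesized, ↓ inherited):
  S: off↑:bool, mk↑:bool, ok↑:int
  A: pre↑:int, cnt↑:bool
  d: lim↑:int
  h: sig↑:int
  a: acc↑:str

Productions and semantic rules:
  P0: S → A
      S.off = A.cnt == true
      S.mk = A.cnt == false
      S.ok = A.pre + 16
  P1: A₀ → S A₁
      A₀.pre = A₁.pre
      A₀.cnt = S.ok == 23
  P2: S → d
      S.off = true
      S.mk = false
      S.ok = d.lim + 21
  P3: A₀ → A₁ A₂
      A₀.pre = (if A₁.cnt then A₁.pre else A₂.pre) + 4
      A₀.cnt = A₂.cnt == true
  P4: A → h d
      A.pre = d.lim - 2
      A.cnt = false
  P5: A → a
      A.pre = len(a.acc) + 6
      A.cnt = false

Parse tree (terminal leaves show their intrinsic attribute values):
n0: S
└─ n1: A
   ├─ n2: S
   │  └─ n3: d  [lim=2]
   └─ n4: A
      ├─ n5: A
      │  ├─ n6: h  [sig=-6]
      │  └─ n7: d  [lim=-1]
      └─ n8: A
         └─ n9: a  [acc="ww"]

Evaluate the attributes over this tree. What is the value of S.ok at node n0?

28

1. n3.lim = 2  [terminal]
2. n2.off = true  [true]
3. n2.mk = false  [false]
4. n2.ok = 23  [d.lim + 21]
5. n6.sig = -6  [terminal]
6. n7.lim = -1  [terminal]
7. n5.pre = -3  [d.lim - 2]
8. n5.cnt = false  [false]
9. n9.acc = "ww"  [terminal]
10. n8.pre = 8  [len(a.acc) + 6]
11. n8.cnt = false  [false]
12. n4.pre = 12  [(if A₁.cnt then A₁.pre else A₂.pre) + 4]
13. n4.cnt = false  [A₂.cnt == true]
14. n1.pre = 12  [A₁.pre]
15. n1.cnt = true  [S.ok == 23]
16. n0.off = true  [A.cnt == true]
17. n0.mk = false  [A.cnt == false]
18. n0.ok = 28  [A.pre + 16]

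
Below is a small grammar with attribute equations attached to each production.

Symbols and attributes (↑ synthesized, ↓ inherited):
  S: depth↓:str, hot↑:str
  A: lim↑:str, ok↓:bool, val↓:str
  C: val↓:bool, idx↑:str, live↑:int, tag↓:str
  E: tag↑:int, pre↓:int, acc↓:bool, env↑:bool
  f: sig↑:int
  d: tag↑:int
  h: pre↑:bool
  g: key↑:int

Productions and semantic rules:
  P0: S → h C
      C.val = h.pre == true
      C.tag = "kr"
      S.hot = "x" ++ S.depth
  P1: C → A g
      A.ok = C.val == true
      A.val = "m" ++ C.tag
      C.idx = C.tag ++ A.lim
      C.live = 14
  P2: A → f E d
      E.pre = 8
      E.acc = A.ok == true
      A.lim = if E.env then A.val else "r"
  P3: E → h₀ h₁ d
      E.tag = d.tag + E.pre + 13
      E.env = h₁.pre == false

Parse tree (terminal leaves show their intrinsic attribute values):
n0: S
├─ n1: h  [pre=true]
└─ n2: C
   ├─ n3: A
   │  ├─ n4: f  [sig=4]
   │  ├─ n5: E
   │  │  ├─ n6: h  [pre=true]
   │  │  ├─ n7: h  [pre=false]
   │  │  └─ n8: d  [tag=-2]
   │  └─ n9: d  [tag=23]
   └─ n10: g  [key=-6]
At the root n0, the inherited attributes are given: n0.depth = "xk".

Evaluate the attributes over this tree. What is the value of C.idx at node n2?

"krmkr"

1. n0.depth = "xk"  [given at root]
2. n1.pre = true  [terminal]
3. n2.val = true  [h.pre == true]
4. n2.tag = "kr"  ["kr"]
5. n3.ok = true  [C.val == true]
6. n3.val = "mkr"  ["m" ++ C.tag]
7. n4.sig = 4  [terminal]
8. n5.pre = 8  [8]
9. n5.acc = true  [A.ok == true]
10. n6.pre = true  [terminal]
11. n7.pre = false  [terminal]
12. n8.tag = -2  [terminal]
13. n5.tag = 19  [d.tag + E.pre + 13]
14. n5.env = true  [h₁.pre == false]
15. n9.tag = 23  [terminal]
16. n3.lim = "mkr"  [if E.env then A.val else "r"]
17. n10.key = -6  [terminal]
18. n2.idx = "krmkr"  [C.tag ++ A.lim]
19. n2.live = 14  [14]
20. n0.hot = "xxk"  ["x" ++ S.depth]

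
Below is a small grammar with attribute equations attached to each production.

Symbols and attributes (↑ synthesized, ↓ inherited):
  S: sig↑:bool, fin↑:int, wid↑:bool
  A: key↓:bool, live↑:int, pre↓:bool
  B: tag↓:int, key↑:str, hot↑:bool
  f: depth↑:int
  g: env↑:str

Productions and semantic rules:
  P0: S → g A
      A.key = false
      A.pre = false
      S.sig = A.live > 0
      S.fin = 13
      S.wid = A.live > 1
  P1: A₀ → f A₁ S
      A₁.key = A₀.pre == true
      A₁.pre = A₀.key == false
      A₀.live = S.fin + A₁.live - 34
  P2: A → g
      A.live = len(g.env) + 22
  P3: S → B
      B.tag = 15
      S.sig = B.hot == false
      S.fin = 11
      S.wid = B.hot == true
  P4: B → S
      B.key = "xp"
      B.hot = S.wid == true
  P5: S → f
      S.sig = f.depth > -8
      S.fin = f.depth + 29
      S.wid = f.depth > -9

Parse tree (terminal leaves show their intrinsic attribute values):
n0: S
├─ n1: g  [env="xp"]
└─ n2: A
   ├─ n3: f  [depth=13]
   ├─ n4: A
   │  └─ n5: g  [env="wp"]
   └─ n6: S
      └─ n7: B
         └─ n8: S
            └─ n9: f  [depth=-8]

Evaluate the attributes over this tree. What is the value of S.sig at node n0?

true

1. n1.env = "xp"  [terminal]
2. n2.key = false  [false]
3. n2.pre = false  [false]
4. n3.depth = 13  [terminal]
5. n4.key = false  [A₀.pre == true]
6. n4.pre = true  [A₀.key == false]
7. n5.env = "wp"  [terminal]
8. n4.live = 24  [len(g.env) + 22]
9. n7.tag = 15  [15]
10. n9.depth = -8  [terminal]
11. n8.sig = false  [f.depth > -8]
12. n8.fin = 21  [f.depth + 29]
13. n8.wid = true  [f.depth > -9]
14. n7.key = "xp"  ["xp"]
15. n7.hot = true  [S.wid == true]
16. n6.sig = false  [B.hot == false]
17. n6.fin = 11  [11]
18. n6.wid = true  [B.hot == true]
19. n2.live = 1  [S.fin + A₁.live - 34]
20. n0.sig = true  [A.live > 0]
21. n0.fin = 13  [13]
22. n0.wid = false  [A.live > 1]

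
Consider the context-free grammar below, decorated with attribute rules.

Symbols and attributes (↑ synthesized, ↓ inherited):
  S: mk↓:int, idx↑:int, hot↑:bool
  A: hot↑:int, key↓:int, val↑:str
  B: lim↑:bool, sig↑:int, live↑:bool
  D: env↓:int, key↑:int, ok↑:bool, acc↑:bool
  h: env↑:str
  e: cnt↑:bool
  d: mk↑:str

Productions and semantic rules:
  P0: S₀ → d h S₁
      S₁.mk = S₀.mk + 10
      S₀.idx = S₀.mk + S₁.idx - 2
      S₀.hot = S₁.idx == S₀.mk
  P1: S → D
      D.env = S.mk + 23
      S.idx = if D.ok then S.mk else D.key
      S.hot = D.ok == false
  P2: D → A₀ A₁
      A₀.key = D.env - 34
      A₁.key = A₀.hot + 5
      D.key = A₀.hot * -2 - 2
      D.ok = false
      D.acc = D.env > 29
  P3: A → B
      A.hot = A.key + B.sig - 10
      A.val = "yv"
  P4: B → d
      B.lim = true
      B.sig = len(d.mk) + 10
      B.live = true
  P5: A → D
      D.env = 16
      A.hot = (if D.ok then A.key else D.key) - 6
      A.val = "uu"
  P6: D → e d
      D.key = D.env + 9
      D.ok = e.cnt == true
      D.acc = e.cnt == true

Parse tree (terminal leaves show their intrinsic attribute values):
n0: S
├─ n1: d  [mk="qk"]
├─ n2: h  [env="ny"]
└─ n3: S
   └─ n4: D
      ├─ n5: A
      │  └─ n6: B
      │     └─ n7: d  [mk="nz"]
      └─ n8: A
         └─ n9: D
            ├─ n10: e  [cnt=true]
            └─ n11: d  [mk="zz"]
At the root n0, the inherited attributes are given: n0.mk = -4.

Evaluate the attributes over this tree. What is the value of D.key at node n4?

1. n0.mk = -4  [given at root]
2. n1.mk = "qk"  [terminal]
3. n2.env = "ny"  [terminal]
4. n3.mk = 6  [S₀.mk + 10]
5. n4.env = 29  [S.mk + 23]
6. n5.key = -5  [D.env - 34]
7. n7.mk = "nz"  [terminal]
8. n6.lim = true  [true]
9. n6.sig = 12  [len(d.mk) + 10]
10. n6.live = true  [true]
11. n5.hot = -3  [A.key + B.sig - 10]
12. n5.val = "yv"  ["yv"]
13. n8.key = 2  [A₀.hot + 5]
14. n9.env = 16  [16]
15. n10.cnt = true  [terminal]
16. n11.mk = "zz"  [terminal]
17. n9.key = 25  [D.env + 9]
18. n9.ok = true  [e.cnt == true]
19. n9.acc = true  [e.cnt == true]
20. n8.hot = -4  [(if D.ok then A.key else D.key) - 6]
21. n8.val = "uu"  ["uu"]
22. n4.key = 4  [A₀.hot * -2 - 2]
23. n4.ok = false  [false]
24. n4.acc = false  [D.env > 29]
25. n3.idx = 4  [if D.ok then S.mk else D.key]
26. n3.hot = true  [D.ok == false]
27. n0.idx = -2  [S₀.mk + S₁.idx - 2]
28. n0.hot = false  [S₁.idx == S₀.mk]

4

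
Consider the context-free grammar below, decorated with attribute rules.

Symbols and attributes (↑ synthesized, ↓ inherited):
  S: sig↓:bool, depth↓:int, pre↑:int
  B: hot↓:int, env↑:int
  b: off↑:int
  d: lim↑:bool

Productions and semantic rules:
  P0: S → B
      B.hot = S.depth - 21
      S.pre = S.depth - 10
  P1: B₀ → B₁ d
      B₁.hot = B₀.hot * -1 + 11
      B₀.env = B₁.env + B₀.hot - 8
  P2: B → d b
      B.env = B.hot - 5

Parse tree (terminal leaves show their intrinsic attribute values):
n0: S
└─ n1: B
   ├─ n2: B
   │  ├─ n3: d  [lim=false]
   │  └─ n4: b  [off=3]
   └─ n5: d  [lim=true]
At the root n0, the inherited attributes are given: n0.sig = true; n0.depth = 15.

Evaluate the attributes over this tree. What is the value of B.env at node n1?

-2

1. n0.sig = true  [given at root]
2. n0.depth = 15  [given at root]
3. n1.hot = -6  [S.depth - 21]
4. n2.hot = 17  [B₀.hot * -1 + 11]
5. n3.lim = false  [terminal]
6. n4.off = 3  [terminal]
7. n2.env = 12  [B.hot - 5]
8. n5.lim = true  [terminal]
9. n1.env = -2  [B₁.env + B₀.hot - 8]
10. n0.pre = 5  [S.depth - 10]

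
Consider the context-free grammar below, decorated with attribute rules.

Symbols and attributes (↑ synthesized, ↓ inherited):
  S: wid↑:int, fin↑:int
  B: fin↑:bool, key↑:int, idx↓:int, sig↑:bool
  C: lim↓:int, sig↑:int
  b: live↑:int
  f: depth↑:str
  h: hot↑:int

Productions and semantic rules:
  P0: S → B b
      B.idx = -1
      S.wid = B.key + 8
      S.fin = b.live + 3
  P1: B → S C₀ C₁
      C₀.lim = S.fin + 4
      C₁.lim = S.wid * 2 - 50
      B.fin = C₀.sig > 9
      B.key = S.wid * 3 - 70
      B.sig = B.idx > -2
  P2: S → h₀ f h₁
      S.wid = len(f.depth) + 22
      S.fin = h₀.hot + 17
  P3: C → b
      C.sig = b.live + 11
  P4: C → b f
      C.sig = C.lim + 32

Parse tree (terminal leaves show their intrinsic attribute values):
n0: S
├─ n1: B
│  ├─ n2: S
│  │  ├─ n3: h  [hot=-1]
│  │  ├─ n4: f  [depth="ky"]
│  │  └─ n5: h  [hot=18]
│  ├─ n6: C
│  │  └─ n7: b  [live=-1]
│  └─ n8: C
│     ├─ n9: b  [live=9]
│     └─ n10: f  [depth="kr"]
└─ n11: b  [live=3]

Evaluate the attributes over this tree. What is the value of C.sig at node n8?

30

1. n1.idx = -1  [-1]
2. n3.hot = -1  [terminal]
3. n4.depth = "ky"  [terminal]
4. n5.hot = 18  [terminal]
5. n2.wid = 24  [len(f.depth) + 22]
6. n2.fin = 16  [h₀.hot + 17]
7. n6.lim = 20  [S.fin + 4]
8. n7.live = -1  [terminal]
9. n6.sig = 10  [b.live + 11]
10. n8.lim = -2  [S.wid * 2 - 50]
11. n9.live = 9  [terminal]
12. n10.depth = "kr"  [terminal]
13. n8.sig = 30  [C.lim + 32]
14. n1.fin = true  [C₀.sig > 9]
15. n1.key = 2  [S.wid * 3 - 70]
16. n1.sig = true  [B.idx > -2]
17. n11.live = 3  [terminal]
18. n0.wid = 10  [B.key + 8]
19. n0.fin = 6  [b.live + 3]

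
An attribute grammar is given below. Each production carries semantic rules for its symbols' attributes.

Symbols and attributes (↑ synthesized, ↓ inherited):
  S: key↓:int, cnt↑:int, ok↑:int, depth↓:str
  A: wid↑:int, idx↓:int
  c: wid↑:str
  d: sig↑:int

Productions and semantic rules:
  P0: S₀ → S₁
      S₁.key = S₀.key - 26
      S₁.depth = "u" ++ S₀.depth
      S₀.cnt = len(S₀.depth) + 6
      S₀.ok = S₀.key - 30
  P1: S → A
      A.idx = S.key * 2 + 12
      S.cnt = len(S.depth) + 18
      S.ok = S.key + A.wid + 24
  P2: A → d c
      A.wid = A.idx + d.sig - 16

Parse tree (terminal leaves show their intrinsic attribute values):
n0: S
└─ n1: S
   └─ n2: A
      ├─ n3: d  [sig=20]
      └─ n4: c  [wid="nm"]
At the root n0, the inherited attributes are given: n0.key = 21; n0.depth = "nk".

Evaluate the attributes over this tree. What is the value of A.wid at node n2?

1. n0.key = 21  [given at root]
2. n0.depth = "nk"  [given at root]
3. n1.key = -5  [S₀.key - 26]
4. n1.depth = "unk"  ["u" ++ S₀.depth]
5. n2.idx = 2  [S.key * 2 + 12]
6. n3.sig = 20  [terminal]
7. n4.wid = "nm"  [terminal]
8. n2.wid = 6  [A.idx + d.sig - 16]
9. n1.cnt = 21  [len(S.depth) + 18]
10. n1.ok = 25  [S.key + A.wid + 24]
11. n0.cnt = 8  [len(S₀.depth) + 6]
12. n0.ok = -9  [S₀.key - 30]

6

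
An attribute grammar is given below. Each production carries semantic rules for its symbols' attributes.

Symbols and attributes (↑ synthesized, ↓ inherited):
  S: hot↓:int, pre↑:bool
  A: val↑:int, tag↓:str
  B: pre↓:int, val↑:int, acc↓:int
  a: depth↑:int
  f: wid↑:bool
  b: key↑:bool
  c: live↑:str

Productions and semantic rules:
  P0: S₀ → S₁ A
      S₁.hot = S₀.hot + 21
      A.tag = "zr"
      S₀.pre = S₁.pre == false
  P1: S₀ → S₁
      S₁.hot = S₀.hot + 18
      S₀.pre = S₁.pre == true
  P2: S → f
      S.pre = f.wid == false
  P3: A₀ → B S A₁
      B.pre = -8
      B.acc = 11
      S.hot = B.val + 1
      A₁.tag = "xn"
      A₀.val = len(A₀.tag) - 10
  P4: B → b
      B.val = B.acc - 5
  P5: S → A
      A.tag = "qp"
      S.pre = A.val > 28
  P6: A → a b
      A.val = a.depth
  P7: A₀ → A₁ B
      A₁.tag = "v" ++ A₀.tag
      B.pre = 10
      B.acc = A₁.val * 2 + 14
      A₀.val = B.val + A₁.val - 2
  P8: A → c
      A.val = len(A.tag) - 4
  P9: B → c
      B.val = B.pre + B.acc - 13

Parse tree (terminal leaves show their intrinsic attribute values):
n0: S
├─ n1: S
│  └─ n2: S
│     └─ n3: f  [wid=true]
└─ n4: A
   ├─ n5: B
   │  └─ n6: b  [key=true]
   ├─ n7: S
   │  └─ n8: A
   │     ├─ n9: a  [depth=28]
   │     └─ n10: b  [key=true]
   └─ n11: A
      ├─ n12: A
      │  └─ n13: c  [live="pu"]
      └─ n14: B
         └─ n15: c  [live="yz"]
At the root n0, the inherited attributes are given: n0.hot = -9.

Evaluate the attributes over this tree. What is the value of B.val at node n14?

9

1. n0.hot = -9  [given at root]
2. n1.hot = 12  [S₀.hot + 21]
3. n2.hot = 30  [S₀.hot + 18]
4. n3.wid = true  [terminal]
5. n2.pre = false  [f.wid == false]
6. n1.pre = false  [S₁.pre == true]
7. n4.tag = "zr"  ["zr"]
8. n5.pre = -8  [-8]
9. n5.acc = 11  [11]
10. n6.key = true  [terminal]
11. n5.val = 6  [B.acc - 5]
12. n7.hot = 7  [B.val + 1]
13. n8.tag = "qp"  ["qp"]
14. n9.depth = 28  [terminal]
15. n10.key = true  [terminal]
16. n8.val = 28  [a.depth]
17. n7.pre = false  [A.val > 28]
18. n11.tag = "xn"  ["xn"]
19. n12.tag = "vxn"  ["v" ++ A₀.tag]
20. n13.live = "pu"  [terminal]
21. n12.val = -1  [len(A.tag) - 4]
22. n14.pre = 10  [10]
23. n14.acc = 12  [A₁.val * 2 + 14]
24. n15.live = "yz"  [terminal]
25. n14.val = 9  [B.pre + B.acc - 13]
26. n11.val = 6  [B.val + A₁.val - 2]
27. n4.val = -8  [len(A₀.tag) - 10]
28. n0.pre = true  [S₁.pre == false]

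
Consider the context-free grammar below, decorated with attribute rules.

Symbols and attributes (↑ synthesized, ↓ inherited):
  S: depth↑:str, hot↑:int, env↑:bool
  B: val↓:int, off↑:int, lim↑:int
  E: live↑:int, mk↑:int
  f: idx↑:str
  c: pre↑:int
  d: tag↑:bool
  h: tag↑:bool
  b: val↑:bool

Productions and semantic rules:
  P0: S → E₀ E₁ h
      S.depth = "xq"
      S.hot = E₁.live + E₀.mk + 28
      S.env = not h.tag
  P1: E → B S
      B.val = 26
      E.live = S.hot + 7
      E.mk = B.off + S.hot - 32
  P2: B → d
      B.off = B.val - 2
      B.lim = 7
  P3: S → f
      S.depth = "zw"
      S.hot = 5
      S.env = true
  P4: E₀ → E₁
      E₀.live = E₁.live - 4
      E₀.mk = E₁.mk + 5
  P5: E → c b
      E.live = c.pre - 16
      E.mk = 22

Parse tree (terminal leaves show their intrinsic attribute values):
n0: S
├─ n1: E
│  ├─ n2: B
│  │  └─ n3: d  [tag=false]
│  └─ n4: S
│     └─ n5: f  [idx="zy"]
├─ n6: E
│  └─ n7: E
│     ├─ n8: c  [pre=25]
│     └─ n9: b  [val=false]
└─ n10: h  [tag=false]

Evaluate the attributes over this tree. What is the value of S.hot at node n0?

1. n2.val = 26  [26]
2. n3.tag = false  [terminal]
3. n2.off = 24  [B.val - 2]
4. n2.lim = 7  [7]
5. n5.idx = "zy"  [terminal]
6. n4.depth = "zw"  ["zw"]
7. n4.hot = 5  [5]
8. n4.env = true  [true]
9. n1.live = 12  [S.hot + 7]
10. n1.mk = -3  [B.off + S.hot - 32]
11. n8.pre = 25  [terminal]
12. n9.val = false  [terminal]
13. n7.live = 9  [c.pre - 16]
14. n7.mk = 22  [22]
15. n6.live = 5  [E₁.live - 4]
16. n6.mk = 27  [E₁.mk + 5]
17. n10.tag = false  [terminal]
18. n0.depth = "xq"  ["xq"]
19. n0.hot = 30  [E₁.live + E₀.mk + 28]
20. n0.env = true  [not h.tag]

30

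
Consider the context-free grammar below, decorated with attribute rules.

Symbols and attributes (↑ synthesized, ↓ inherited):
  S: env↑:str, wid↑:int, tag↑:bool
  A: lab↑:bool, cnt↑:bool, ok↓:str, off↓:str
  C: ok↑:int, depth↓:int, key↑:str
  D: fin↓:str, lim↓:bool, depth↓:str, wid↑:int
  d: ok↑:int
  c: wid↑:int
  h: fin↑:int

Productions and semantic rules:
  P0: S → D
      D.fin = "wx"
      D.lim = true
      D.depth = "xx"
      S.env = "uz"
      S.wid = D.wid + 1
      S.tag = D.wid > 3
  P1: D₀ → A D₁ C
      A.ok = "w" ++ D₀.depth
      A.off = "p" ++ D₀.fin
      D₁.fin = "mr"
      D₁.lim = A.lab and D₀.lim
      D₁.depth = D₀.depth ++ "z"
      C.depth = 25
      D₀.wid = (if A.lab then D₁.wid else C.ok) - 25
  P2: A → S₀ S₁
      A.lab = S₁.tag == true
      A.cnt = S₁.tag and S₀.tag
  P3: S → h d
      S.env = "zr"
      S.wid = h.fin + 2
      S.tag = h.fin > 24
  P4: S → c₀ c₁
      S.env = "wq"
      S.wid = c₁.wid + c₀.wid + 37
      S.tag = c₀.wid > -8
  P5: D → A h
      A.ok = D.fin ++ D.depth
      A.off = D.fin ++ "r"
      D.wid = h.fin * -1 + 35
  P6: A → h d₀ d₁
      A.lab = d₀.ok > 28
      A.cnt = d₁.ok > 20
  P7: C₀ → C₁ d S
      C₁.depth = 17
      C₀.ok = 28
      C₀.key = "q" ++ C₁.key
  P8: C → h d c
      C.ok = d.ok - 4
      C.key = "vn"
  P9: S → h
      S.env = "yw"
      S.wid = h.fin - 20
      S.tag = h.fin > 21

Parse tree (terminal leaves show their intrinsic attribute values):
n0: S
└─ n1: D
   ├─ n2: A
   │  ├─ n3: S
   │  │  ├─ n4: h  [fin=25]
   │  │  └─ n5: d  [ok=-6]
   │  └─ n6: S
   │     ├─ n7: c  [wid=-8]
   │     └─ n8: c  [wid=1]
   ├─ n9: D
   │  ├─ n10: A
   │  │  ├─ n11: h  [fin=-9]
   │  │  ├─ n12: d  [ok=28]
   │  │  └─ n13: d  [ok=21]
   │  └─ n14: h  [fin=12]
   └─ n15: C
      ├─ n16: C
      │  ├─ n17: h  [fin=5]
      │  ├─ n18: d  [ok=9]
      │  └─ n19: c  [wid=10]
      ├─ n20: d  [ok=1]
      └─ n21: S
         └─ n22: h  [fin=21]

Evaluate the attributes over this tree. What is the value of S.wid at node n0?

4

1. n1.fin = "wx"  ["wx"]
2. n1.lim = true  [true]
3. n1.depth = "xx"  ["xx"]
4. n2.ok = "wxx"  ["w" ++ D₀.depth]
5. n2.off = "pwx"  ["p" ++ D₀.fin]
6. n4.fin = 25  [terminal]
7. n5.ok = -6  [terminal]
8. n3.env = "zr"  ["zr"]
9. n3.wid = 27  [h.fin + 2]
10. n3.tag = true  [h.fin > 24]
11. n7.wid = -8  [terminal]
12. n8.wid = 1  [terminal]
13. n6.env = "wq"  ["wq"]
14. n6.wid = 30  [c₁.wid + c₀.wid + 37]
15. n6.tag = false  [c₀.wid > -8]
16. n2.lab = false  [S₁.tag == true]
17. n2.cnt = false  [S₁.tag and S₀.tag]
18. n9.fin = "mr"  ["mr"]
19. n9.lim = false  [A.lab and D₀.lim]
20. n9.depth = "xxz"  [D₀.depth ++ "z"]
21. n10.ok = "mrxxz"  [D.fin ++ D.depth]
22. n10.off = "mrr"  [D.fin ++ "r"]
23. n11.fin = -9  [terminal]
24. n12.ok = 28  [terminal]
25. n13.ok = 21  [terminal]
26. n10.lab = false  [d₀.ok > 28]
27. n10.cnt = true  [d₁.ok > 20]
28. n14.fin = 12  [terminal]
29. n9.wid = 23  [h.fin * -1 + 35]
30. n15.depth = 25  [25]
31. n16.depth = 17  [17]
32. n17.fin = 5  [terminal]
33. n18.ok = 9  [terminal]
34. n19.wid = 10  [terminal]
35. n16.ok = 5  [d.ok - 4]
36. n16.key = "vn"  ["vn"]
37. n20.ok = 1  [terminal]
38. n22.fin = 21  [terminal]
39. n21.env = "yw"  ["yw"]
40. n21.wid = 1  [h.fin - 20]
41. n21.tag = false  [h.fin > 21]
42. n15.ok = 28  [28]
43. n15.key = "qvn"  ["q" ++ C₁.key]
44. n1.wid = 3  [(if A.lab then D₁.wid else C.ok) - 25]
45. n0.env = "uz"  ["uz"]
46. n0.wid = 4  [D.wid + 1]
47. n0.tag = false  [D.wid > 3]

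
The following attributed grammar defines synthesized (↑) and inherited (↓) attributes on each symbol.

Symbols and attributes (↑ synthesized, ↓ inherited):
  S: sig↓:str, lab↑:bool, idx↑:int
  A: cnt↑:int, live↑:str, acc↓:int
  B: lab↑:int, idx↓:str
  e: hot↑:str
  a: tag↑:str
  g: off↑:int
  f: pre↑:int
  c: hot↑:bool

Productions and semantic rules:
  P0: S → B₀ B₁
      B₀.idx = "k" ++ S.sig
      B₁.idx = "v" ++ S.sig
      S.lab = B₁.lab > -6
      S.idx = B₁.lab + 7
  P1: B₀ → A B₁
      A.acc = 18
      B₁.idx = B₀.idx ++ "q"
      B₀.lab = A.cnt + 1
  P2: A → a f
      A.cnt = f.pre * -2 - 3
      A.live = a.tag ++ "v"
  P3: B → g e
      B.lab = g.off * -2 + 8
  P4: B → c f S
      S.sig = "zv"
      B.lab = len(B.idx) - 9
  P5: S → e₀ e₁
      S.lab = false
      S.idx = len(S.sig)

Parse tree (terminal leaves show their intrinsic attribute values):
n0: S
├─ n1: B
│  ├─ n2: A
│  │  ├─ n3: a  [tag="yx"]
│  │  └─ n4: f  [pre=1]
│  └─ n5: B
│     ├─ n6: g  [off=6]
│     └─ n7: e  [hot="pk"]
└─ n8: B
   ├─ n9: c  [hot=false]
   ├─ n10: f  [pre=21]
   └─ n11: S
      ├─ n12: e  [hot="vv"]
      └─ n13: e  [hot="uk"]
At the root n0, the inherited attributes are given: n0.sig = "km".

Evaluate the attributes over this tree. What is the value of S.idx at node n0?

1. n0.sig = "km"  [given at root]
2. n1.idx = "kkm"  ["k" ++ S.sig]
3. n2.acc = 18  [18]
4. n3.tag = "yx"  [terminal]
5. n4.pre = 1  [terminal]
6. n2.cnt = -5  [f.pre * -2 - 3]
7. n2.live = "yxv"  [a.tag ++ "v"]
8. n5.idx = "kkmq"  [B₀.idx ++ "q"]
9. n6.off = 6  [terminal]
10. n7.hot = "pk"  [terminal]
11. n5.lab = -4  [g.off * -2 + 8]
12. n1.lab = -4  [A.cnt + 1]
13. n8.idx = "vkm"  ["v" ++ S.sig]
14. n9.hot = false  [terminal]
15. n10.pre = 21  [terminal]
16. n11.sig = "zv"  ["zv"]
17. n12.hot = "vv"  [terminal]
18. n13.hot = "uk"  [terminal]
19. n11.lab = false  [false]
20. n11.idx = 2  [len(S.sig)]
21. n8.lab = -6  [len(B.idx) - 9]
22. n0.lab = false  [B₁.lab > -6]
23. n0.idx = 1  [B₁.lab + 7]

1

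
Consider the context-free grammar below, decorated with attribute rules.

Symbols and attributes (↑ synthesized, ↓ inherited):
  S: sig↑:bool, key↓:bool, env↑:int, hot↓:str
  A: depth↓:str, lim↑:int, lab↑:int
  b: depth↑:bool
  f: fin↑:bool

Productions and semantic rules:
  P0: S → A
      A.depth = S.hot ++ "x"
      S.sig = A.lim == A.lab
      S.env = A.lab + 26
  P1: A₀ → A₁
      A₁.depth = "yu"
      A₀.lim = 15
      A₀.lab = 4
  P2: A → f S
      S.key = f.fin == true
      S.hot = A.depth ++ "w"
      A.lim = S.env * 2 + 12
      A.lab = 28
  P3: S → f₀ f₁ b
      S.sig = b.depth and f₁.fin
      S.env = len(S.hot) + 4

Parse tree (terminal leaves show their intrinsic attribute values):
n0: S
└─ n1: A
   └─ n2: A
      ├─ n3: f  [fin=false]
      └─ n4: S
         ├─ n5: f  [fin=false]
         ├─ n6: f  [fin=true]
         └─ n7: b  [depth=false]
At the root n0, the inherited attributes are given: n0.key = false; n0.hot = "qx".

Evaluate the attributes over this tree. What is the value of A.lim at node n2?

1. n0.key = false  [given at root]
2. n0.hot = "qx"  [given at root]
3. n1.depth = "qxx"  [S.hot ++ "x"]
4. n2.depth = "yu"  ["yu"]
5. n3.fin = false  [terminal]
6. n4.key = false  [f.fin == true]
7. n4.hot = "yuw"  [A.depth ++ "w"]
8. n5.fin = false  [terminal]
9. n6.fin = true  [terminal]
10. n7.depth = false  [terminal]
11. n4.sig = false  [b.depth and f₁.fin]
12. n4.env = 7  [len(S.hot) + 4]
13. n2.lim = 26  [S.env * 2 + 12]
14. n2.lab = 28  [28]
15. n1.lim = 15  [15]
16. n1.lab = 4  [4]
17. n0.sig = false  [A.lim == A.lab]
18. n0.env = 30  [A.lab + 26]

26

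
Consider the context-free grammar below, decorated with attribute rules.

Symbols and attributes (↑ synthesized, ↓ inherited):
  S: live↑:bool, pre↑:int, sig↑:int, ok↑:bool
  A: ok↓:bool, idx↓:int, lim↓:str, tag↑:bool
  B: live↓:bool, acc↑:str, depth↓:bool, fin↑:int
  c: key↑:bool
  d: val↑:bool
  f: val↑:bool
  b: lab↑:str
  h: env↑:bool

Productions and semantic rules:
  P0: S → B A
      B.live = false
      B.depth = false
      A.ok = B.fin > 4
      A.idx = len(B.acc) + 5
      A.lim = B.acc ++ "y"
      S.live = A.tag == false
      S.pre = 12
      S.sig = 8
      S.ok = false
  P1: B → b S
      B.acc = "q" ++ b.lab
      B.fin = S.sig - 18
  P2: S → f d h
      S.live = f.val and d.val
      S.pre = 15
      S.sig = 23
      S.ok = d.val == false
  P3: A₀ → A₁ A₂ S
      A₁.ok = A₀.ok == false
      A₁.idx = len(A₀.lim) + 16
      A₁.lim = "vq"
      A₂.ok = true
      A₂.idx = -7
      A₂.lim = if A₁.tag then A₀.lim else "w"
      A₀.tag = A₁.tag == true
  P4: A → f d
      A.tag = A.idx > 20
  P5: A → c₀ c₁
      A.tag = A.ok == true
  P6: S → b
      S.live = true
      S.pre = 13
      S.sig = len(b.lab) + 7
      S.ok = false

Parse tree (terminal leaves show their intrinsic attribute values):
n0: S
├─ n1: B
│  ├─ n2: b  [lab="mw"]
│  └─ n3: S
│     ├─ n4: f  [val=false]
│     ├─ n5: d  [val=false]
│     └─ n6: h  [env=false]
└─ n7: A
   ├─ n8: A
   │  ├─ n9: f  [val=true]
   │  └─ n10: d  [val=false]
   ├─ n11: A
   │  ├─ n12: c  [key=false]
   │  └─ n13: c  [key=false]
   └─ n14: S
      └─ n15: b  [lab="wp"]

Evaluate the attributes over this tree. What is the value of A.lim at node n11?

"w"

1. n1.live = false  [false]
2. n1.depth = false  [false]
3. n2.lab = "mw"  [terminal]
4. n4.val = false  [terminal]
5. n5.val = false  [terminal]
6. n6.env = false  [terminal]
7. n3.live = false  [f.val and d.val]
8. n3.pre = 15  [15]
9. n3.sig = 23  [23]
10. n3.ok = true  [d.val == false]
11. n1.acc = "qmw"  ["q" ++ b.lab]
12. n1.fin = 5  [S.sig - 18]
13. n7.ok = true  [B.fin > 4]
14. n7.idx = 8  [len(B.acc) + 5]
15. n7.lim = "qmwy"  [B.acc ++ "y"]
16. n8.ok = false  [A₀.ok == false]
17. n8.idx = 20  [len(A₀.lim) + 16]
18. n8.lim = "vq"  ["vq"]
19. n9.val = true  [terminal]
20. n10.val = false  [terminal]
21. n8.tag = false  [A.idx > 20]
22. n11.ok = true  [true]
23. n11.idx = -7  [-7]
24. n11.lim = "w"  [if A₁.tag then A₀.lim else "w"]
25. n12.key = false  [terminal]
26. n13.key = false  [terminal]
27. n11.tag = true  [A.ok == true]
28. n15.lab = "wp"  [terminal]
29. n14.live = true  [true]
30. n14.pre = 13  [13]
31. n14.sig = 9  [len(b.lab) + 7]
32. n14.ok = false  [false]
33. n7.tag = false  [A₁.tag == true]
34. n0.live = true  [A.tag == false]
35. n0.pre = 12  [12]
36. n0.sig = 8  [8]
37. n0.ok = false  [false]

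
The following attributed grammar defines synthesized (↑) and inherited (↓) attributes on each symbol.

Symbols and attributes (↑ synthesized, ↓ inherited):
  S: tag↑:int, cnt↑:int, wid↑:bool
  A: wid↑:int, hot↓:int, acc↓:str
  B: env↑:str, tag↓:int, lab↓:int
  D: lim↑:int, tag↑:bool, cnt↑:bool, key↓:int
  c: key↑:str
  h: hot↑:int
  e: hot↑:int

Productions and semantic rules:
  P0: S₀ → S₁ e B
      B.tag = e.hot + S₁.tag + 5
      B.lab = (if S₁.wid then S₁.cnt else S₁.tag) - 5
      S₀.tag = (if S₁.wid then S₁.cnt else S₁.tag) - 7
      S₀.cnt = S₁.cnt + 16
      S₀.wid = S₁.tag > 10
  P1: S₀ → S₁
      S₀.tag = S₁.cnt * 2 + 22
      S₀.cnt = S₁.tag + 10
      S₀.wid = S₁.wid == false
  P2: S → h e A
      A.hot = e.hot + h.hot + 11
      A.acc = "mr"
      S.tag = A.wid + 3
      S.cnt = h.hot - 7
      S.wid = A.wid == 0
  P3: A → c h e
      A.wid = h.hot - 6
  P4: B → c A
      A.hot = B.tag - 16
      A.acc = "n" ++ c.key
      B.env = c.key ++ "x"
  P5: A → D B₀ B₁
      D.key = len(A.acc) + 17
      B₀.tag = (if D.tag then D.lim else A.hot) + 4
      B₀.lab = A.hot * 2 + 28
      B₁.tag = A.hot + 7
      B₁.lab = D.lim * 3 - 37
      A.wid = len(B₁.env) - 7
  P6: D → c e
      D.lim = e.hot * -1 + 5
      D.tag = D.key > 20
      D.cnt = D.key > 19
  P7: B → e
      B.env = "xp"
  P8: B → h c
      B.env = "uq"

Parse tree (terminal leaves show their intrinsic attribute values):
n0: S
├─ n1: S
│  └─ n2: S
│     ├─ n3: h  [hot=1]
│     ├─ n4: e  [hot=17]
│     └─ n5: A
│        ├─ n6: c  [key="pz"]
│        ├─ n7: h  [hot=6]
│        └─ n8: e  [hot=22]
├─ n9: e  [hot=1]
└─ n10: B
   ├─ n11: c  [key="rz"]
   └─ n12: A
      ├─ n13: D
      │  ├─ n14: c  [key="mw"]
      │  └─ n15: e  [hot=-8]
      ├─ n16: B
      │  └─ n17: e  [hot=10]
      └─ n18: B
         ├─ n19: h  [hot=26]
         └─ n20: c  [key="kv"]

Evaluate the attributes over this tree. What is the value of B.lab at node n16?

28

1. n3.hot = 1  [terminal]
2. n4.hot = 17  [terminal]
3. n5.hot = 29  [e.hot + h.hot + 11]
4. n5.acc = "mr"  ["mr"]
5. n6.key = "pz"  [terminal]
6. n7.hot = 6  [terminal]
7. n8.hot = 22  [terminal]
8. n5.wid = 0  [h.hot - 6]
9. n2.tag = 3  [A.wid + 3]
10. n2.cnt = -6  [h.hot - 7]
11. n2.wid = true  [A.wid == 0]
12. n1.tag = 10  [S₁.cnt * 2 + 22]
13. n1.cnt = 13  [S₁.tag + 10]
14. n1.wid = false  [S₁.wid == false]
15. n9.hot = 1  [terminal]
16. n10.tag = 16  [e.hot + S₁.tag + 5]
17. n10.lab = 5  [(if S₁.wid then S₁.cnt else S₁.tag) - 5]
18. n11.key = "rz"  [terminal]
19. n12.hot = 0  [B.tag - 16]
20. n12.acc = "nrz"  ["n" ++ c.key]
21. n13.key = 20  [len(A.acc) + 17]
22. n14.key = "mw"  [terminal]
23. n15.hot = -8  [terminal]
24. n13.lim = 13  [e.hot * -1 + 5]
25. n13.tag = false  [D.key > 20]
26. n13.cnt = true  [D.key > 19]
27. n16.tag = 4  [(if D.tag then D.lim else A.hot) + 4]
28. n16.lab = 28  [A.hot * 2 + 28]
29. n17.hot = 10  [terminal]
30. n16.env = "xp"  ["xp"]
31. n18.tag = 7  [A.hot + 7]
32. n18.lab = 2  [D.lim * 3 - 37]
33. n19.hot = 26  [terminal]
34. n20.key = "kv"  [terminal]
35. n18.env = "uq"  ["uq"]
36. n12.wid = -5  [len(B₁.env) - 7]
37. n10.env = "rzx"  [c.key ++ "x"]
38. n0.tag = 3  [(if S₁.wid then S₁.cnt else S₁.tag) - 7]
39. n0.cnt = 29  [S₁.cnt + 16]
40. n0.wid = false  [S₁.tag > 10]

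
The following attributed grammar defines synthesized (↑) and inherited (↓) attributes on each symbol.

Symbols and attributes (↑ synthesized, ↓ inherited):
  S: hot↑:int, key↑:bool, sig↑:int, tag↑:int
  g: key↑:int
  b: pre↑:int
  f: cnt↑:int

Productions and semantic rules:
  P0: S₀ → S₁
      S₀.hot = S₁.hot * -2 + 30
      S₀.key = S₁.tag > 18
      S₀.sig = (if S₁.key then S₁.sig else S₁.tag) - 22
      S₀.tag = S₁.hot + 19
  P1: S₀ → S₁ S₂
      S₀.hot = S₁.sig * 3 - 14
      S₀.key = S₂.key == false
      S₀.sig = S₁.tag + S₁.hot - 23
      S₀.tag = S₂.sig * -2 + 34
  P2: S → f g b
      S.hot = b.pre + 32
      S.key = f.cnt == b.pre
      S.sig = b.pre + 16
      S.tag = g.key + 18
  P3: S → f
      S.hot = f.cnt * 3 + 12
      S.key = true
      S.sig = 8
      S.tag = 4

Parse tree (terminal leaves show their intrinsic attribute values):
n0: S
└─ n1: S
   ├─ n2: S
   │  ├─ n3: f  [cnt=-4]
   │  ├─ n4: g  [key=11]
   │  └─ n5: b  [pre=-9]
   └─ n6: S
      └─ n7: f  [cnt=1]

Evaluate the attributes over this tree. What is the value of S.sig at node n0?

1. n3.cnt = -4  [terminal]
2. n4.key = 11  [terminal]
3. n5.pre = -9  [terminal]
4. n2.hot = 23  [b.pre + 32]
5. n2.key = false  [f.cnt == b.pre]
6. n2.sig = 7  [b.pre + 16]
7. n2.tag = 29  [g.key + 18]
8. n7.cnt = 1  [terminal]
9. n6.hot = 15  [f.cnt * 3 + 12]
10. n6.key = true  [true]
11. n6.sig = 8  [8]
12. n6.tag = 4  [4]
13. n1.hot = 7  [S₁.sig * 3 - 14]
14. n1.key = false  [S₂.key == false]
15. n1.sig = 29  [S₁.tag + S₁.hot - 23]
16. n1.tag = 18  [S₂.sig * -2 + 34]
17. n0.hot = 16  [S₁.hot * -2 + 30]
18. n0.key = false  [S₁.tag > 18]
19. n0.sig = -4  [(if S₁.key then S₁.sig else S₁.tag) - 22]
20. n0.tag = 26  [S₁.hot + 19]

-4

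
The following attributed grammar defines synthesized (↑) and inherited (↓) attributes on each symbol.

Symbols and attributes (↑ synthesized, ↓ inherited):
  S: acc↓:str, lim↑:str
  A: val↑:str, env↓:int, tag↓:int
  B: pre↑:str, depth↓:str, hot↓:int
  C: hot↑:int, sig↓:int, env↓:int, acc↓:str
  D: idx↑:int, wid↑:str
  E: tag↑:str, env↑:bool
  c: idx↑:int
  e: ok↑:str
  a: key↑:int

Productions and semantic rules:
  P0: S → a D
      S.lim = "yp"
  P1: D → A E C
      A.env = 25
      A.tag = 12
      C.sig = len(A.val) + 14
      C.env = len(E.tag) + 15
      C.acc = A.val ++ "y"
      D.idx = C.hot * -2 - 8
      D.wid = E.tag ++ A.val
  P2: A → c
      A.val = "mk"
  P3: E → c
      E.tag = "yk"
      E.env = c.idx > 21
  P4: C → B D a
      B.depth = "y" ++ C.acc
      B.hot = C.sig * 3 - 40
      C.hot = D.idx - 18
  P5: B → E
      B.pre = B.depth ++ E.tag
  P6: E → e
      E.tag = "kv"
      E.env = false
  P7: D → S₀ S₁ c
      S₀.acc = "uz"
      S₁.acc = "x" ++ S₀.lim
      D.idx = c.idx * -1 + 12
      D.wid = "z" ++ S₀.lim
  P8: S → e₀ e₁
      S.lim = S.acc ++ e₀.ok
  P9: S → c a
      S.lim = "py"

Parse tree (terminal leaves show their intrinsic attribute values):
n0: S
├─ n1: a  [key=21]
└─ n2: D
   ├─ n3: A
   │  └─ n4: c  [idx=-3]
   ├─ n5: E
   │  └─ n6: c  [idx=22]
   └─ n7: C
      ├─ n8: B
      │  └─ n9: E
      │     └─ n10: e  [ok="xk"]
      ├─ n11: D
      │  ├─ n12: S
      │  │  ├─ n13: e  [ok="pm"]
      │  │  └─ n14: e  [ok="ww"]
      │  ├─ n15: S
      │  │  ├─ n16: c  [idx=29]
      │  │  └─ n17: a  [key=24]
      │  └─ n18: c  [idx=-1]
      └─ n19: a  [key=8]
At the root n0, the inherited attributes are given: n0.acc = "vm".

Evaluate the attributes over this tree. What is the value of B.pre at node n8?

"ymkykv"

1. n0.acc = "vm"  [given at root]
2. n1.key = 21  [terminal]
3. n3.env = 25  [25]
4. n3.tag = 12  [12]
5. n4.idx = -3  [terminal]
6. n3.val = "mk"  ["mk"]
7. n6.idx = 22  [terminal]
8. n5.tag = "yk"  ["yk"]
9. n5.env = true  [c.idx > 21]
10. n7.sig = 16  [len(A.val) + 14]
11. n7.env = 17  [len(E.tag) + 15]
12. n7.acc = "mky"  [A.val ++ "y"]
13. n8.depth = "ymky"  ["y" ++ C.acc]
14. n8.hot = 8  [C.sig * 3 - 40]
15. n10.ok = "xk"  [terminal]
16. n9.tag = "kv"  ["kv"]
17. n9.env = false  [false]
18. n8.pre = "ymkykv"  [B.depth ++ E.tag]
19. n12.acc = "uz"  ["uz"]
20. n13.ok = "pm"  [terminal]
21. n14.ok = "ww"  [terminal]
22. n12.lim = "uzpm"  [S.acc ++ e₀.ok]
23. n15.acc = "xuzpm"  ["x" ++ S₀.lim]
24. n16.idx = 29  [terminal]
25. n17.key = 24  [terminal]
26. n15.lim = "py"  ["py"]
27. n18.idx = -1  [terminal]
28. n11.idx = 13  [c.idx * -1 + 12]
29. n11.wid = "zuzpm"  ["z" ++ S₀.lim]
30. n19.key = 8  [terminal]
31. n7.hot = -5  [D.idx - 18]
32. n2.idx = 2  [C.hot * -2 - 8]
33. n2.wid = "ykmk"  [E.tag ++ A.val]
34. n0.lim = "yp"  ["yp"]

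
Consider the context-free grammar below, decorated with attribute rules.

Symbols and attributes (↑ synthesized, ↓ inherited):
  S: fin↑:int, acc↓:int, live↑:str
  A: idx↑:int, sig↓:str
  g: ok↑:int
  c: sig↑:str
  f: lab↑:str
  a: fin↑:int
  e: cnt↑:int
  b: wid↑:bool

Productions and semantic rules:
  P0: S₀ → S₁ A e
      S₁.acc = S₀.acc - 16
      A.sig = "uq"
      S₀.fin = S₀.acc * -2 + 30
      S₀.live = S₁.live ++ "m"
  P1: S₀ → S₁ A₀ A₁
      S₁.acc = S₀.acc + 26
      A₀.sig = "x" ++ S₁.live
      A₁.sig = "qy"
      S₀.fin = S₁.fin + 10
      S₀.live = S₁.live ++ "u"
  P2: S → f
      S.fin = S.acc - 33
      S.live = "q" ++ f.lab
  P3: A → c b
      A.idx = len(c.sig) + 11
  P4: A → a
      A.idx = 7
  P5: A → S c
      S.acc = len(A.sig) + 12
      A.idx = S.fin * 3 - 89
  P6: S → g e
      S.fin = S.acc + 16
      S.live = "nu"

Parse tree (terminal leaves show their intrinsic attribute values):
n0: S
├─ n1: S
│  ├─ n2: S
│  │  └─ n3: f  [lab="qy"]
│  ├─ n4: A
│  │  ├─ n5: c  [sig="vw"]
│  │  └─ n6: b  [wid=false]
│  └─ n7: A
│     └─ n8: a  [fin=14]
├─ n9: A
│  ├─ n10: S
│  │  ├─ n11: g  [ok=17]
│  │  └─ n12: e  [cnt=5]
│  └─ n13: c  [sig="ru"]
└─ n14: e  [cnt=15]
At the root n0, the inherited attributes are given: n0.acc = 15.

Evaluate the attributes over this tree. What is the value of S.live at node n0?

"qqyum"

1. n0.acc = 15  [given at root]
2. n1.acc = -1  [S₀.acc - 16]
3. n2.acc = 25  [S₀.acc + 26]
4. n3.lab = "qy"  [terminal]
5. n2.fin = -8  [S.acc - 33]
6. n2.live = "qqy"  ["q" ++ f.lab]
7. n4.sig = "xqqy"  ["x" ++ S₁.live]
8. n5.sig = "vw"  [terminal]
9. n6.wid = false  [terminal]
10. n4.idx = 13  [len(c.sig) + 11]
11. n7.sig = "qy"  ["qy"]
12. n8.fin = 14  [terminal]
13. n7.idx = 7  [7]
14. n1.fin = 2  [S₁.fin + 10]
15. n1.live = "qqyu"  [S₁.live ++ "u"]
16. n9.sig = "uq"  ["uq"]
17. n10.acc = 14  [len(A.sig) + 12]
18. n11.ok = 17  [terminal]
19. n12.cnt = 5  [terminal]
20. n10.fin = 30  [S.acc + 16]
21. n10.live = "nu"  ["nu"]
22. n13.sig = "ru"  [terminal]
23. n9.idx = 1  [S.fin * 3 - 89]
24. n14.cnt = 15  [terminal]
25. n0.fin = 0  [S₀.acc * -2 + 30]
26. n0.live = "qqyum"  [S₁.live ++ "m"]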